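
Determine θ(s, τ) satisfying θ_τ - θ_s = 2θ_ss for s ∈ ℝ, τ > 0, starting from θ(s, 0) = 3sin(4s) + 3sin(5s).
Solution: Change to a moving frame: let η = s + τ, σ = τ and write θ(s,τ) = u(η,σ).
By the chain rule θ_τ = u_σ + u_η, θ_s = u_η, θ_ss = u_ηη.
Then θ_τ - θ_s = u_σ: the advection term cancels and the PDE becomes the heat equation u_σ = 2u_ηη on η ∈ ℝ.
Initial data: u(η,0) = θ(η,0) = 3sin(4η) + 3sin(5η).
On η ∈ ℝ each mode satisfies (sin(nη))″ = -n² sin(nη), so exp(-2n²σ) sin(nη) solves the heat equation; by superposition u(η,σ) = Σ c_n exp(-2n²σ) sin(nη).
Reading off the coefficients: c_4=3, c_5=3, so u(η,σ) = 3exp(-32σ)sin(4η) + 3exp(-50σ)sin(5η).
Substituting back η = s + τ, σ = τ: θ(s,τ) = u(s + τ, τ).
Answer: θ(s, τ) = 3exp(-32τ)sin(4s + 4τ) + 3exp(-50τ)sin(5s + 5τ)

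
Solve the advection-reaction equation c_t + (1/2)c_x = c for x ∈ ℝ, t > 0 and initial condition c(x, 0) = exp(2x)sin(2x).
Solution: Substitute c = exp(2x)u, i.e. u = exp(-2x)c.
By the product rule, c_x = exp(2x)(u_x + 2u), c_t = exp(2x)u_t.
Substituting into the PDE and dividing by exp(2x): u_t + (1/2)(u_x + 2u) = u.
The lower-order terms cancel, leaving the standard advection equation u_t + (1/2)u_x = 0.
Initial data for u: u(x,0) = exp(-2x)c(x,0) = sin(2x).
Solve for u:
  By method of characteristics (waves move right with speed 1/2):
  Along characteristics x - (1/2)t = const, u is constant, so u(x,t) = f(x - (1/2)t) with f = u(·, 0).
Hence u(x,t) = -sin(t - 2x).
Transform back: c(x,t) = exp(2x)u(x,t).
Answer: c(x, t) = -exp(2x)sin(t - 2x)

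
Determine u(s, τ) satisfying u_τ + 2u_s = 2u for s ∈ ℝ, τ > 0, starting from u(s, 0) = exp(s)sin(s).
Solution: Substitute u = exp(s)w.
Then u_s = exp(s)(w_s + w), u_τ = exp(s)w_τ; substituting and dividing by exp(s), the lower-order terms cancel: w_τ + 2w_s = 0 (standard advection equation).
Data for w: w(s,0) = exp(-s)u(s,0) = sin(s).
By characteristics (ds/dτ = 2), w(s,τ) = f(s - 2τ) with f = w(·, 0).
So w(s,τ) = sin(s - 2τ), and u(s,τ) = exp(s)w(s,τ).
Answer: u(s, τ) = exp(s)sin(s - 2τ)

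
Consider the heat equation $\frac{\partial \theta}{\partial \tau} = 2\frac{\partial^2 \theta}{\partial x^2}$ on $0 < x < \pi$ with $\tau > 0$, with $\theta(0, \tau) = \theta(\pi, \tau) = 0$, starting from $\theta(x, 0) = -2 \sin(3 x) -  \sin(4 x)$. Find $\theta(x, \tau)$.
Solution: Using separation of variables $\theta = X(x)G(\tau)$:
Eigenfunctions: $\sin(nx)$, $n = 1, 2, 3, \ldots$
General solution: $\theta(x, \tau) = \sum c_n \sin(nx) e^{-2n^2 \tau}$
Matching $\theta(x,0) = -2 \sin(3 x) - \sin(4 x)$ term by term: $c_3=-2, c_4=-1$.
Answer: $\theta(x, \tau) = -2 e^{-18 \tau} \sin(3 x) -  e^{-32 \tau} \sin(4 x)$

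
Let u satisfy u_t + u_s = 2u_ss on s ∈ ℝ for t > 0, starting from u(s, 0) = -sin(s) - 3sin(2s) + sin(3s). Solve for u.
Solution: Change to a moving frame: let η = s - t, σ = t and write u(s,t) = w(η,σ).
By the chain rule u_t = w_σ - w_η, u_s = w_η, u_ss = w_ηη.
Then u_t + u_s = w_σ: the advection term cancels and the PDE becomes the heat equation w_σ = 2w_ηη on η ∈ ℝ.
Initial data: w(η,0) = u(η,0) = -sin(η) - 3sin(2η) + sin(3η).
On η ∈ ℝ each mode satisfies (sin(nη))″ = -n² sin(nη), so exp(-2n²σ) sin(nη) solves the heat equation; by superposition w(η,σ) = Σ c_n exp(-2n²σ) sin(nη).
Reading off the coefficients: c_1=-1, c_2=-3, c_3=1, so w(η,σ) = -exp(-2σ)sin(η) - 3exp(-8σ)sin(2η) + exp(-18σ)sin(3η).
Substituting back η = s - t, σ = t: u(s,t) = w(s - t, t).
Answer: u(s, t) = -exp(-2t)sin(s - t) - 3exp(-8t)sin(2s - 2t) + exp(-18t)sin(3s - 3t)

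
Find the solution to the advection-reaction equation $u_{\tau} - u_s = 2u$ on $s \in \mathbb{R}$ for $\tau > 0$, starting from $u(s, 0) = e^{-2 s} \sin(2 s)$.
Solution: Substitute $u = e^{-2s}w$, i.e. $w = e^{2s}u$.
By the product rule, $u_s = e^{-2s}(w_s - 2w)$, $u_{\tau} = e^{-2s}w_{\tau}$.
Substituting into the PDE and dividing by $e^{-2s}$: $w_{\tau} - (w_s - 2w) = 2w$.
The lower-order terms cancel, leaving the standard advection equation $w_{\tau} - w_s = 0$.
Initial data for $w$: $w(s,0) = e^{2s}u(s,0) = \sin(2 s)$.
Solve for $w$:
  By method of characteristics (waves move left with speed 1):
  Along characteristics $s + \tau =$ const, $w$ is constant, so $w(s,\tau) = f(s + \tau)$ with $f = w( \cdot , 0)$.
Hence $w(s,\tau) = \sin(2 s + 2 \tau)$.
Transform back: $u(s,\tau) = e^{-2s}w(s,\tau)$.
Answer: $u(s, \tau) = e^{-2 s} \sin(2 \tau + 2 s)$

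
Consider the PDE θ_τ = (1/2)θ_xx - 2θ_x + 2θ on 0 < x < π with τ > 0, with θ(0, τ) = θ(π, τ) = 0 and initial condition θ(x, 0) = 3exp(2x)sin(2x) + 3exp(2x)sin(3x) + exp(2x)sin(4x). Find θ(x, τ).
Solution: Substitute θ = exp(2x)u, i.e. u = exp(-2x)θ.
By the product rule, θ_x = exp(2x)(u_x + 2u), θ_xx = exp(2x)(u_xx + 4u_x + 4u), θ_τ = exp(2x)u_τ.
Substituting into the PDE and dividing by exp(2x): u_τ = (1/2)(u_xx + 4u_x + 4u) - 2(u_x + 2u) + 2u.
The lower-order terms cancel, leaving the standard heat equation u_τ = (1/2)u_xx.
Initial data for u: u(x,0) = exp(-2x)θ(x,0) = 3sin(2x) + 3sin(3x) + sin(4x). The boundary conditions carry over: u(0,τ) = u(π,τ) = 0.
Solve for u:
  Using separation of variables u = X(x)G(τ):
  Eigenfunctions: sin(nx), n = 1, 2, 3, ...
  General solution: u(x, τ) = Σ c_n sin(nx) exp(-n² τ/2)
  Matching u(x,0) = 3sin(2x) + 3sin(3x) + sin(4x) term by term: c_2=3, c_3=3, c_4=1.
Hence u(x,τ) = 3exp(-2τ)sin(2x) + exp(-8τ)sin(4x) + 3exp(-9τ/2)sin(3x).
Transform back: θ(x,τ) = exp(2x)u(x,τ).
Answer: θ(x, τ) = 3exp(2x)exp(-2τ)sin(2x) + exp(2x)exp(-8τ)sin(4x) + 3exp(2x)exp(-9τ/2)sin(3x)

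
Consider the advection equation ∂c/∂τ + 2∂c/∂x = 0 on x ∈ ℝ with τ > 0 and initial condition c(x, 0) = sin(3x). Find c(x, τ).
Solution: By method of characteristics (waves move right with speed 2):
Along characteristics x - 2τ = const, c is constant, so c(x,τ) = f(x - 2τ) with f = c(·, 0).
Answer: c(x, τ) = sin(3x - 6τ)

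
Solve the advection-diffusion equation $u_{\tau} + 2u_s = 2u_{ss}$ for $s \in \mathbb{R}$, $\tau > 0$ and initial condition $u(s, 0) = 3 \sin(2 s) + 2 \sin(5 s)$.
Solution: Change to a moving frame: let $\eta = s - 2\tau$, $\sigma = \tau$ and write $u(s,\tau) = w(\eta,\sigma)$.
By the chain rule $u_{\tau} = w_{\sigma} - 2w_{\eta}$, $u_s = w_{\eta}$, $u_{ss} = w_{\eta\eta}$.
Then $u_{\tau} + 2u_s = w_{\sigma}$: the advection term cancels and the PDE becomes the heat equation $w_{\sigma} = 2w_{\eta\eta}$ on $\eta \in \mathbb{R}$.
Initial data: $w(\eta,0) = u(\eta,0) = 3 \sin(2 \eta) + 2 \sin(5 \eta)$.
On $\eta \in \mathbb{R}$ each mode satisfies $(\sin(n\eta))'' = -n^2 \sin(n\eta)$, so $e^{-2n^2\sigma} \sin(n\eta)$ solves the heat equation; by superposition $w(\eta,\sigma) = \sum c_n e^{-2n^2\sigma} \sin(n\eta)$.
Reading off the coefficients: $c_2=3, c_5=2$, so $w(\eta,\sigma) = 3 e^{-8 \sigma} \sin(2 \eta) + 2 e^{-50 \sigma} \sin(5 \eta)$.
Substituting back $\eta = s - 2\tau$, $\sigma = \tau$: $u(s,\tau) = w(s - 2\tau, \tau)$.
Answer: $u(s, \tau) = -3 e^{-8 \tau} \sin(4 \tau - 2 s) - 2 e^{-50 \tau} \sin(10 \tau - 5 s)$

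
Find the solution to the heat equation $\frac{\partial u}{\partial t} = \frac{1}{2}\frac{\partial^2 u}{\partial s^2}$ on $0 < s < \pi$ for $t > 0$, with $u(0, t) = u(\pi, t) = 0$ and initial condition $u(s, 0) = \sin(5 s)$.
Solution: Separating variables: $u = \sum c_n e^{-n^2t/2} \sin(ns)$. From $u(s,0) = \sin(5 s)$: $c_5=1$.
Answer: $u(s, t) = e^{-25 t/2} \sin(5 s)$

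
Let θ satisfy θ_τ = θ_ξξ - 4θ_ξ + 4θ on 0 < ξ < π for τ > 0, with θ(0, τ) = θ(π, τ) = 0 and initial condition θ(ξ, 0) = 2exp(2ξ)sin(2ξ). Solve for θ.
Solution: Substitute θ = exp(2ξ)u.
Then θ_ξ = exp(2ξ)(u_ξ + 2u), θ_ξξ = exp(2ξ)(u_ξξ + 4u_ξ + 4u), θ_τ = exp(2ξ)u_τ; substituting and dividing by exp(2ξ), the lower-order terms cancel: u_τ = u_ξξ (standard heat equation).
Data for u: u(ξ,0) = exp(-2ξ)θ(ξ,0) = 2sin(2ξ). The boundary conditions carry over: u(0,τ) = u(π,τ) = 0.
Separating variables: u = Σ c_n exp(-n²τ) sin(nξ). From u(ξ,0) = 2sin(2ξ): c_2=2.
So u(ξ,τ) = 2exp(-4τ)sin(2ξ), and θ(ξ,τ) = exp(2ξ)u(ξ,τ).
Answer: θ(ξ, τ) = 2exp(2ξ)exp(-4τ)sin(2ξ)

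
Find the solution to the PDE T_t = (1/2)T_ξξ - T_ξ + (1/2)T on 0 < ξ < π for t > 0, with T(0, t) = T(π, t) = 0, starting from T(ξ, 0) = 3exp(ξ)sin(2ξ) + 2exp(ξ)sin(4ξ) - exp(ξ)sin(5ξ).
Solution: Substitute T = exp(ξ)u, i.e. u = exp(-ξ)T.
By the product rule, T_ξ = exp(ξ)(u_ξ + u), T_ξξ = exp(ξ)(u_ξξ + 2u_ξ + u), T_t = exp(ξ)u_t.
Substituting into the PDE and dividing by exp(ξ): u_t = (1/2)(u_ξξ + 2u_ξ + u) - (u_ξ + u) + (1/2)u.
The lower-order terms cancel, leaving the standard heat equation u_t = (1/2)u_ξξ.
Initial data for u: u(ξ,0) = exp(-ξ)T(ξ,0) = 3sin(2ξ) + 2sin(4ξ) - sin(5ξ). The boundary conditions carry over: u(0,t) = u(π,t) = 0.
Solve for u:
  Using separation of variables u = X(ξ)G(t):
  Eigenfunctions: sin(nξ), n = 1, 2, 3, ...
  General solution: u(ξ, t) = Σ c_n sin(nξ) exp(-n² t/2)
  Matching u(ξ,0) = 3sin(2ξ) + 2sin(4ξ) - sin(5ξ) term by term: c_2=3, c_4=2, c_5=-1.
Hence u(ξ,t) = 3exp(-2t)sin(2ξ) + 2exp(-8t)sin(4ξ) - exp(-25t/2)sin(5ξ).
Transform back: T(ξ,t) = exp(ξ)u(ξ,t).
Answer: T(ξ, t) = 3exp(-2t)exp(ξ)sin(2ξ) + 2exp(-8t)exp(ξ)sin(4ξ) - exp(-25t/2)exp(ξ)sin(5ξ)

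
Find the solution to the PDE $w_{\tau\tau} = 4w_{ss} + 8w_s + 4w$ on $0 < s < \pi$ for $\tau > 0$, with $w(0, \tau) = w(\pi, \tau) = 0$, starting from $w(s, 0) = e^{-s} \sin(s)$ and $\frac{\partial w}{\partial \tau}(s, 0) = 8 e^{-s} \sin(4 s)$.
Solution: Substitute $w = e^{-s}u$, i.e. $u = e^{s}w$.
By the product rule, $w_s = e^{-s}(u_s - u)$, $w_{ss} = e^{-s}(u_{ss} - 2u_s + u)$, $w_{\tau\tau} = e^{-s}u_{\tau\tau}$.
Substituting into the PDE and dividing by $e^{-s}$: $u_{\tau\tau} = 4(u_{ss} - 2u_s + u) + 8(u_s - u) + 4u$.
The lower-order terms cancel, leaving the standard wave equation $u_{\tau\tau} = 4u_{ss}$.
Initial data for $u$: $u(s,0) = e^{s}w(s,0) = \sin(s)$; $u_{\tau}(s,0) = e^{s}w_{\tau}(s,0) = 8 \sin(4 s)$. The boundary conditions carry over: $u(0,\tau) = u(\pi,\tau) = 0$.
Solve for $u$:
  Using separation of variables $u = X(s)T(\tau)$:
  Eigenfunctions: $\sin(ns)$, $n = 1, 2, 3, \ldots$
  General solution: $u(s, \tau) = \sum [A_n \cos(2n \tau) + B_n \sin(2n \tau)] \sin(ns)$
  From $u(s,0) = \sin(s)$: $A_1=1$. From $u_{\tau}(s,0) = 8 \sin(4 s)$, using $u_{\tau}(s,0) = \sum \omega_n B_n \sin(ns)$ with $\omega_n = 2n$: $B_4 = 8/8 = 1$.
Hence $u(s,\tau) = \sin(s) \cos(2 \tau) + \sin(4 s) \sin(8 \tau)$.
Transform back: $w(s,\tau) = e^{-s}u(s,\tau)$.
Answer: $w(s, \tau) = e^{-s} \sin(8 \tau) \sin(4 s) + e^{-s} \sin(s) \cos(2 \tau)$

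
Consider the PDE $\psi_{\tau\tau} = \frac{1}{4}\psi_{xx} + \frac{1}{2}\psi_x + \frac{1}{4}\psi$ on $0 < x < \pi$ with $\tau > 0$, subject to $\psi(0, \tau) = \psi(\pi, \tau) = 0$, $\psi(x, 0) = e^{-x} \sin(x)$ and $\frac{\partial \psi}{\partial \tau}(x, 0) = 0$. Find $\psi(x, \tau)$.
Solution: Substitute $\psi = e^{-x}u$, i.e. $u = e^{x}\psi$.
By the product rule, $\psi_x = e^{-x}(u_x - u)$, $\psi_{xx} = e^{-x}(u_{xx} - 2u_x + u)$, $\psi_{\tau\tau} = e^{-x}u_{\tau\tau}$.
Substituting into the PDE and dividing by $e^{-x}$: $u_{\tau\tau} = \frac{1}{4}(u_{xx} - 2u_x + u) + \frac{1}{2}(u_x - u) + \frac{1}{4}u$.
The lower-order terms cancel, leaving the standard wave equation $u_{\tau\tau} = \frac{1}{4}u_{xx}$.
Initial data for $u$: $u(x,0) = e^{x}\psi(x,0) = \sin(x)$; $u_{\tau}(x,0) = e^{x}\psi_{\tau}(x,0) = 0$. The boundary conditions carry over: $u(0,\tau) = u(\pi,\tau) = 0$.
Solve for $u$:
  Using separation of variables $u = X(x)T(\tau)$:
  Eigenfunctions: $\sin(nx)$, $n = 1, 2, 3, \ldots$
  General solution: $u(x, \tau) = \sum [A_n \cos(n \tau/2) + B_n \sin(n \tau/2)] \sin(nx)$
  From $u(x,0) = \sin(x)$: $A_1=1$. From $u_{\tau}(x,0) = 0$: all $B_n = 0$.
Hence $u(x,\tau) = \sin(x) \cos(\tau/2)$.
Transform back: $\psi(x,\tau) = e^{-x}u(x,\tau)$.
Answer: $\psi(x, \tau) = e^{-x} \sin(x) \cos(\tau/2)$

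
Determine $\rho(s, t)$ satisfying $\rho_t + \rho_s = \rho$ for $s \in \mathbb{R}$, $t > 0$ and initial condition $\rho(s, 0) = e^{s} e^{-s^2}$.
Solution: Substitute $\rho = e^{s}u$.
Then $\rho_s = e^{s}(u_s + u)$, $\rho_t = e^{s}u_t$; substituting and dividing by $e^{s}$, the lower-order terms cancel: $u_t + u_s = 0$ (standard advection equation).
Data for $u$: $u(s,0) = e^{-s}\rho(s,0) = e^{-s^2}$.
By characteristics ($ds/dt = 1$), $u(s,t) = f(s - t)$ with $f = u( \cdot , 0)$.
So $u(s,t) = e^{-(s - t)^2}$, and $\rho(s,t) = e^{s}u(s,t)$.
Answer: $\rho(s, t) = e^{s} e^{-(s - t)^2}$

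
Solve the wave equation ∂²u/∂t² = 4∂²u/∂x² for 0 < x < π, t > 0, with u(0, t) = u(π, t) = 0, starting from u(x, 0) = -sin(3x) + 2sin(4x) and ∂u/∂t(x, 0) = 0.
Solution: Separating variables: u = Σ [A_n cos(ω_n t) + B_n sin(ω_n t)] sin(nx), ω_n = 2n. From ICs: A_3=-1, A_4=2.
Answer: u(x, t) = -sin(3x)cos(6t) + 2sin(4x)cos(8t)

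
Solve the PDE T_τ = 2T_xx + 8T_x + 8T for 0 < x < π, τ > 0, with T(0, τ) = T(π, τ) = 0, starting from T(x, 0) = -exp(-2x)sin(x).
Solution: Substitute T = exp(-2x)u.
Then T_x = exp(-2x)(u_x - 2u), T_xx = exp(-2x)(u_xx - 4u_x + 4u), T_τ = exp(-2x)u_τ; substituting and dividing by exp(-2x), the lower-order terms cancel: u_τ = 2u_xx (standard heat equation).
Data for u: u(x,0) = exp(2x)T(x,0) = -sin(x). The boundary conditions carry over: u(0,τ) = u(π,τ) = 0.
Separating variables: u = Σ c_n exp(-2n²τ) sin(nx). From u(x,0) = -sin(x): c_1=-1.
So u(x,τ) = -exp(-2τ)sin(x), and T(x,τ) = exp(-2x)u(x,τ).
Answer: T(x, τ) = -exp(-2x)exp(-2τ)sin(x)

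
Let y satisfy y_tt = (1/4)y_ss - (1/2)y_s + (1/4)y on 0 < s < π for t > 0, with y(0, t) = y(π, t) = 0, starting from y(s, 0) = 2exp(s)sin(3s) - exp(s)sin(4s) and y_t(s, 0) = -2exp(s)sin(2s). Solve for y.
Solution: Substitute y = exp(s)u, i.e. u = exp(-s)y.
By the product rule, y_s = exp(s)(u_s + u), y_ss = exp(s)(u_ss + 2u_s + u), y_tt = exp(s)u_tt.
Substituting into the PDE and dividing by exp(s): u_tt = (1/4)(u_ss + 2u_s + u) - (1/2)(u_s + u) + (1/4)u.
The lower-order terms cancel, leaving the standard wave equation u_tt = (1/4)u_ss.
Initial data for u: u(s,0) = exp(-s)y(s,0) = 2sin(3s) - sin(4s); u_t(s,0) = exp(-s)y_t(s,0) = -2sin(2s). The boundary conditions carry over: u(0,t) = u(π,t) = 0.
Solve for u:
  Using separation of variables u = X(s)T(t):
  Eigenfunctions: sin(ns), n = 1, 2, 3, ...
  General solution: u(s, t) = Σ [A_n cos(n t/2) + B_n sin(n t/2)] sin(ns)
  From u(s,0) = 2sin(3s) - sin(4s): A_3=2, A_4=-1. From u_t(s,0) = -2sin(2s), using u_t(s,0) = Σ ω_n B_n sin(ns) with ω_n = n/2: B_2 = (-2)/1 = -2.
Hence u(s,t) = -2sin(2s)sin(t) + 2sin(3s)cos(3t/2) - sin(4s)cos(2t).
Transform back: y(s,t) = exp(s)u(s,t).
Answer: y(s, t) = -2exp(s)sin(2s)sin(t) + 2exp(s)sin(3s)cos(3t/2) - exp(s)sin(4s)cos(2t)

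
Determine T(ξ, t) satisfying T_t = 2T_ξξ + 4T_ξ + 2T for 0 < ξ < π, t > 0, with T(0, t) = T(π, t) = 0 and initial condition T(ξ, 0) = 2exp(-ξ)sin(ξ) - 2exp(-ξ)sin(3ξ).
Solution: Substitute T = exp(-ξ)u, i.e. u = exp(ξ)T.
By the product rule, T_ξ = exp(-ξ)(u_ξ - u), T_ξξ = exp(-ξ)(u_ξξ - 2u_ξ + u), T_t = exp(-ξ)u_t.
Substituting into the PDE and dividing by exp(-ξ): u_t = 2(u_ξξ - 2u_ξ + u) + 4(u_ξ - u) + 2u.
The lower-order terms cancel, leaving the standard heat equation u_t = 2u_ξξ.
Initial data for u: u(ξ,0) = exp(ξ)T(ξ,0) = 2sin(ξ) - 2sin(3ξ). The boundary conditions carry over: u(0,t) = u(π,t) = 0.
Solve for u:
  Using separation of variables u = X(ξ)G(t):
  Eigenfunctions: sin(nξ), n = 1, 2, 3, ...
  General solution: u(ξ, t) = Σ c_n sin(nξ) exp(-2n² t)
  Matching u(ξ,0) = 2sin(ξ) - 2sin(3ξ) term by term: c_1=2, c_3=-2.
Hence u(ξ,t) = 2exp(-2t)sin(ξ) - 2exp(-18t)sin(3ξ).
Transform back: T(ξ,t) = exp(-ξ)u(ξ,t).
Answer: T(ξ, t) = 2exp(-2t)exp(-ξ)sin(ξ) - 2exp(-18t)exp(-ξ)sin(3ξ)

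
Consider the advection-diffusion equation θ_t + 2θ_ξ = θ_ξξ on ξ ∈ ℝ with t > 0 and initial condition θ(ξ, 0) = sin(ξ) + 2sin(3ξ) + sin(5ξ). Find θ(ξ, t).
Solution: Change to a moving frame: let η = ξ - 2t, σ = t and write θ(ξ,t) = u(η,σ).
By the chain rule θ_t = u_σ - 2u_η, θ_ξ = u_η, θ_ξξ = u_ηη.
Then θ_t + 2θ_ξ = u_σ: the advection term cancels and the PDE becomes the heat equation u_σ = u_ηη on η ∈ ℝ.
Initial data: u(η,0) = θ(η,0) = sin(η) + 2sin(3η) + sin(5η).
On η ∈ ℝ each mode satisfies (sin(nη))″ = -n² sin(nη), so exp(-n²σ) sin(nη) solves the heat equation; by superposition u(η,σ) = Σ c_n exp(-n²σ) sin(nη).
Reading off the coefficients: c_1=1, c_3=2, c_5=1, so u(η,σ) = exp(-σ)sin(η) + 2exp(-9σ)sin(3η) + exp(-25σ)sin(5η).
Substituting back η = ξ - 2t, σ = t: θ(ξ,t) = u(ξ - 2t, t).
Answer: θ(ξ, t) = -exp(-t)sin(2t - ξ) - 2exp(-9t)sin(6t - 3ξ) - exp(-25t)sin(10t - 5ξ)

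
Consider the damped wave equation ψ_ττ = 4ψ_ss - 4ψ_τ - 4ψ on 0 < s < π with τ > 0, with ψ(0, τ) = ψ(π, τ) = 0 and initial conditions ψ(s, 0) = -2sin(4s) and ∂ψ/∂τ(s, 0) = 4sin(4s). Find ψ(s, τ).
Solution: Substitute ψ = exp(-2τ)u.
Then ψ_τ = exp(-2τ)(u_τ - 2u), ψ_ττ = exp(-2τ)(u_ττ - 4u_τ + 4u), ψ_ss = exp(-2τ)u_ss; substituting and dividing by exp(-2τ), the lower-order terms cancel: u_ττ = 4u_ss (standard wave equation).
Data for u: u(s,0) = ψ(s,0) = -2sin(4s); u_τ(s,0) = ψ_τ(s,0) + 2ψ(s,0) = 0. The boundary conditions carry over: u(0,τ) = u(π,τ) = 0.
Separating variables: u = Σ [A_n cos(ω_n τ) + B_n sin(ω_n τ)] sin(ns), ω_n = 2n. From ICs: A_4=-2.
So u(s,τ) = -2sin(4s)cos(8τ), and ψ(s,τ) = exp(-2τ)u(s,τ).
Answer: ψ(s, τ) = -2exp(-2τ)sin(4s)cos(8τ)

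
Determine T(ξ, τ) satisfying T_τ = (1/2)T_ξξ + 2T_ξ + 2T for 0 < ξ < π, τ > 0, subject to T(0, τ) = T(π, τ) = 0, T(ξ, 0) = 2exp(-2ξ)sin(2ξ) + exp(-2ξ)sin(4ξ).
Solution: Substitute T = exp(-2ξ)u, i.e. u = exp(2ξ)T.
By the product rule, T_ξ = exp(-2ξ)(u_ξ - 2u), T_ξξ = exp(-2ξ)(u_ξξ - 4u_ξ + 4u), T_τ = exp(-2ξ)u_τ.
Substituting into the PDE and dividing by exp(-2ξ): u_τ = (1/2)(u_ξξ - 4u_ξ + 4u) + 2(u_ξ - 2u) + 2u.
The lower-order terms cancel, leaving the standard heat equation u_τ = (1/2)u_ξξ.
Initial data for u: u(ξ,0) = exp(2ξ)T(ξ,0) = 2sin(2ξ) + sin(4ξ). The boundary conditions carry over: u(0,τ) = u(π,τ) = 0.
Solve for u:
  Using separation of variables u = X(ξ)G(τ):
  Eigenfunctions: sin(nξ), n = 1, 2, 3, ...
  General solution: u(ξ, τ) = Σ c_n sin(nξ) exp(-n² τ/2)
  Matching u(ξ,0) = 2sin(2ξ) + sin(4ξ) term by term: c_2=2, c_4=1.
Hence u(ξ,τ) = 2exp(-2τ)sin(2ξ) + exp(-8τ)sin(4ξ).
Transform back: T(ξ,τ) = exp(-2ξ)u(ξ,τ).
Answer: T(ξ, τ) = 2exp(-2ξ)exp(-2τ)sin(2ξ) + exp(-2ξ)exp(-8τ)sin(4ξ)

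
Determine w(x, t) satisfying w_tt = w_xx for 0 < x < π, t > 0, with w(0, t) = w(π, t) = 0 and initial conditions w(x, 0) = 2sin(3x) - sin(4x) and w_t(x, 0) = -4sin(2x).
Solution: Using separation of variables w = X(x)T(t):
Eigenfunctions: sin(nx), n = 1, 2, 3, ...
General solution: w(x, t) = Σ [A_n cos(n t) + B_n sin(n t)] sin(nx)
From w(x,0) = 2sin(3x) - sin(4x): A_3=2, A_4=-1. From w_t(x,0) = -4sin(2x), using w_t(x,0) = Σ ω_n B_n sin(nx) with ω_n = n: B_2 = (-4)/2 = -2.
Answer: w(x, t) = -2sin(2t)sin(2x) + 2sin(3x)cos(3t) - sin(4x)cos(4t)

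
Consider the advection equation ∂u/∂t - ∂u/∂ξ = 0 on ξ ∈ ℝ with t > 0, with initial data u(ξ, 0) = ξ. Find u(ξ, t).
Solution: By characteristics (dξ/dt = -1), u(ξ,t) = f(ξ + t) with f = u(·, 0).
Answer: u(ξ, t) = t + ξ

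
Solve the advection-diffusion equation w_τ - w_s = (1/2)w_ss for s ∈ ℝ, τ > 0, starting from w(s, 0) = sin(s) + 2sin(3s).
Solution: Moving frame: η = s + τ, σ = τ, w = u(η,σ), so w_τ = u_σ + u_η and w_ss = u_ηη.
Hence w_τ - w_s = u_σ and the PDE becomes the heat equation u_σ = (1/2)u_ηη on η ∈ ℝ.
Initial data: u(η,0) = w(η,0) = sin(η) + 2sin(3η). Each mode sin(nη) decays as exp(-n²σ/2) on ℝ, so u(η,σ) = Σ c_n exp(-n²σ/2) sin(nη) with c_1=1, c_3=2: u(η,σ) = exp(-σ/2)sin(η) + 2exp(-9σ/2)sin(3η).
Substituting back: w(s,τ) = u(s + τ, τ).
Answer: w(s, τ) = exp(-τ/2)sin(s + τ) + 2exp(-9τ/2)sin(3s + 3τ)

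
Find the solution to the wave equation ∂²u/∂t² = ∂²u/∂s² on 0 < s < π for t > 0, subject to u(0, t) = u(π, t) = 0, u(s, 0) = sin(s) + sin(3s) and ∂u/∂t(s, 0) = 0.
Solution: Using separation of variables u = X(s)T(t):
Eigenfunctions: sin(ns), n = 1, 2, 3, ...
General solution: u(s, t) = Σ [A_n cos(n t) + B_n sin(n t)] sin(ns)
From u(s,0) = sin(s) + sin(3s): A_1=1, A_3=1. From u_t(s,0) = 0: all B_n = 0.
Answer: u(s, t) = sin(s)cos(t) + sin(3s)cos(3t)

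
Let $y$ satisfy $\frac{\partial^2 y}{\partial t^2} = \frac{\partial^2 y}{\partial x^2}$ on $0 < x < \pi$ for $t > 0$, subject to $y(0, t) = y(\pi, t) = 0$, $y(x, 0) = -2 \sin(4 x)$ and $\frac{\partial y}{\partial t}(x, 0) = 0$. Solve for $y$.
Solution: Separating variables: $y = \sum [A_n \cos(\omega_n t) + B_n \sin(\omega_n t)] \sin(nx)$, $\omega_n = n$. From ICs: $A_4=-2$.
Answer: $y(x, t) = -2 \sin(4 x) \cos(4 t)$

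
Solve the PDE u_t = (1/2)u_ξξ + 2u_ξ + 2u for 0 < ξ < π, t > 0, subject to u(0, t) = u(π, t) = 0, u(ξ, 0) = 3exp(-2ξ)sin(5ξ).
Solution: Substitute u = exp(-2ξ)w, i.e. w = exp(2ξ)u.
By the product rule, u_ξ = exp(-2ξ)(w_ξ - 2w), u_ξξ = exp(-2ξ)(w_ξξ - 4w_ξ + 4w), u_t = exp(-2ξ)w_t.
Substituting into the PDE and dividing by exp(-2ξ): w_t = (1/2)(w_ξξ - 4w_ξ + 4w) + 2(w_ξ - 2w) + 2w.
The lower-order terms cancel, leaving the standard heat equation w_t = (1/2)w_ξξ.
Initial data for w: w(ξ,0) = exp(2ξ)u(ξ,0) = 3sin(5ξ). The boundary conditions carry over: w(0,t) = w(π,t) = 0.
Solve for w:
  Using separation of variables w = X(ξ)T(t):
  Eigenfunctions: sin(nξ), n = 1, 2, 3, ...
  General solution: w(ξ, t) = Σ c_n sin(nξ) exp(-n² t/2)
  Matching w(ξ,0) = 3sin(5ξ) term by term: c_5=3.
Hence w(ξ,t) = 3exp(-25t/2)sin(5ξ).
Transform back: u(ξ,t) = exp(-2ξ)w(ξ,t).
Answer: u(ξ, t) = 3exp(-25t/2)exp(-2ξ)sin(5ξ)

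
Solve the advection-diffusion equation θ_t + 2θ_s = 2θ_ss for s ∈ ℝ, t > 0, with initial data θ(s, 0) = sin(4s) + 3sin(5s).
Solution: Moving frame: η = s - 2t, σ = t, θ = u(η,σ), so θ_t = u_σ - 2u_η and θ_ss = u_ηη.
Hence θ_t + 2θ_s = u_σ and the PDE becomes the heat equation u_σ = 2u_ηη on η ∈ ℝ.
Initial data: u(η,0) = θ(η,0) = sin(4η) + 3sin(5η). Each mode sin(nη) decays as exp(-2n²σ) on ℝ, so u(η,σ) = Σ c_n exp(-2n²σ) sin(nη) with c_4=1, c_5=3: u(η,σ) = exp(-32σ)sin(4η) + 3exp(-50σ)sin(5η).
Substituting back: θ(s,t) = u(s - 2t, t).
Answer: θ(s, t) = exp(-32t)sin(4s - 8t) + 3exp(-50t)sin(5s - 10t)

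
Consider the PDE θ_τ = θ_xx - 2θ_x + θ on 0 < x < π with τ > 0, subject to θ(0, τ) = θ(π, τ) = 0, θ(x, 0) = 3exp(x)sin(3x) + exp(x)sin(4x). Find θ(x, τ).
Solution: Substitute θ = exp(x)u, i.e. u = exp(-x)θ.
By the product rule, θ_x = exp(x)(u_x + u), θ_xx = exp(x)(u_xx + 2u_x + u), θ_τ = exp(x)u_τ.
Substituting into the PDE and dividing by exp(x): u_τ = (u_xx + 2u_x + u) - 2(u_x + u) + u.
The lower-order terms cancel, leaving the standard heat equation u_τ = u_xx.
Initial data for u: u(x,0) = exp(-x)θ(x,0) = 3sin(3x) + sin(4x). The boundary conditions carry over: u(0,τ) = u(π,τ) = 0.
Solve for u:
  Using separation of variables u = X(x)G(τ):
  Eigenfunctions: sin(nx), n = 1, 2, 3, ...
  General solution: u(x, τ) = Σ c_n sin(nx) exp(-n² τ)
  Matching u(x,0) = 3sin(3x) + sin(4x) term by term: c_3=3, c_4=1.
Hence u(x,τ) = 3exp(-9τ)sin(3x) + exp(-16τ)sin(4x).
Transform back: θ(x,τ) = exp(x)u(x,τ).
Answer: θ(x, τ) = 3exp(x)exp(-9τ)sin(3x) + exp(x)exp(-16τ)sin(4x)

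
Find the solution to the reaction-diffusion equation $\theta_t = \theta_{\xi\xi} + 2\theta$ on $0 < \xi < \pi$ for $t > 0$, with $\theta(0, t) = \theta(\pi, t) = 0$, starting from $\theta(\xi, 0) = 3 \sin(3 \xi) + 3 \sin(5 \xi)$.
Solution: Substitute $\theta = e^{2t}u$, i.e. $u = e^{-2t}\theta$.
By the product rule, $\theta_t = e^{2t}(u_t + 2u)$, $\theta_{\xi\xi} = e^{2t}u_{\xi\xi}$.
Substituting into the PDE and dividing by $e^{2t}$: $u_t + 2u = u_{\xi\xi} + 2u$.
The lower-order terms cancel, leaving the standard heat equation $u_t = u_{\xi\xi}$.
Initial data for $u$: $u(\xi,0) = \theta(\xi,0) = 3 \sin(3 \xi) + 3 \sin(5 \xi)$. The boundary conditions carry over: $u(0,t) = u(\pi,t) = 0$.
Solve for $u$:
  Using separation of variables $u = X(\xi)G(t)$:
  Eigenfunctions: $\sin(n\xi)$, $n = 1, 2, 3, \ldots$
  General solution: $u(\xi, t) = \sum c_n \sin(n\xi) e^{-n^2 t}$
  Matching $u(\xi,0) = 3 \sin(3 \xi) + 3 \sin(5 \xi)$ term by term: $c_3=3, c_5=3$.
Hence $u(\xi,t) = 3 e^{-9 t} \sin(3 \xi) + 3 e^{-25 t} \sin(5 \xi)$.
Transform back: $\theta(\xi,t) = e^{2t}u(\xi,t)$.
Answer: $\theta(\xi, t) = 3 e^{-7 t} \sin(3 \xi) + 3 e^{-23 t} \sin(5 \xi)$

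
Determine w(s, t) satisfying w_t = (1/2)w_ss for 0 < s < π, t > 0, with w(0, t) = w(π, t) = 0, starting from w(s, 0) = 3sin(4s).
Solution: Separating variables: w = Σ c_n exp(-n²t/2) sin(ns). From w(s,0) = 3sin(4s): c_4=3.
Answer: w(s, t) = 3exp(-8t)sin(4s)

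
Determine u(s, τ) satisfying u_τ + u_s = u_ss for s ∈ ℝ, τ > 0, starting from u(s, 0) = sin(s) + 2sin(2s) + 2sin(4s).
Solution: Moving frame: η = s - τ, σ = τ, u = w(η,σ), so u_τ = w_σ - w_η and u_ss = w_ηη.
Hence u_τ + u_s = w_σ and the PDE becomes the heat equation w_σ = w_ηη on η ∈ ℝ.
Initial data: w(η,0) = u(η,0) = sin(η) + 2sin(2η) + 2sin(4η). Each mode sin(nη) decays as exp(-n²σ) on ℝ, so w(η,σ) = Σ c_n exp(-n²σ) sin(nη) with c_1=1, c_2=2, c_4=2: w(η,σ) = exp(-σ)sin(η) + 2exp(-4σ)sin(2η) + 2exp(-16σ)sin(4η).
Substituting back: u(s,τ) = w(s - τ, τ).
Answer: u(s, τ) = exp(-τ)sin(s - τ) + 2exp(-4τ)sin(2s - 2τ) + 2exp(-16τ)sin(4s - 4τ)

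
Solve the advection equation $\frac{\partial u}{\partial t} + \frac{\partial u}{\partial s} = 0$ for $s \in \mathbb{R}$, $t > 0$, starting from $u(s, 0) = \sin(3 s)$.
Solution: By method of characteristics (waves move right with speed 1):
Along characteristics $s - t =$ const, $u$ is constant, so $u(s,t) = f(s - t)$ with $f = u( \cdot , 0)$.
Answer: $u(s, t) = \sin(3 s - 3 t)$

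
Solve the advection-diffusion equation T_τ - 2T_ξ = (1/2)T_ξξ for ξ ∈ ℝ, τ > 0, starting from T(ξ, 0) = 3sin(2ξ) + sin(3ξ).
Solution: Change to a moving frame: let η = ξ + 2τ, σ = τ and write T(ξ,τ) = u(η,σ).
By the chain rule T_τ = u_σ + 2u_η, T_ξ = u_η, T_ξξ = u_ηη.
Then T_τ - 2T_ξ = u_σ: the advection term cancels and the PDE becomes the heat equation u_σ = (1/2)u_ηη on η ∈ ℝ.
Initial data: u(η,0) = T(η,0) = 3sin(2η) + sin(3η).
On η ∈ ℝ each mode satisfies (sin(nη))″ = -n² sin(nη), so exp(-n²σ/2) sin(nη) solves the heat equation; by superposition u(η,σ) = Σ c_n exp(-n²σ/2) sin(nη).
Reading off the coefficients: c_2=3, c_3=1, so u(η,σ) = 3exp(-2σ)sin(2η) + exp(-9σ/2)sin(3η).
Substituting back η = ξ + 2τ, σ = τ: T(ξ,τ) = u(ξ + 2τ, τ).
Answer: T(ξ, τ) = 3exp(-2τ)sin(2ξ + 4τ) + exp(-9τ/2)sin(3ξ + 6τ)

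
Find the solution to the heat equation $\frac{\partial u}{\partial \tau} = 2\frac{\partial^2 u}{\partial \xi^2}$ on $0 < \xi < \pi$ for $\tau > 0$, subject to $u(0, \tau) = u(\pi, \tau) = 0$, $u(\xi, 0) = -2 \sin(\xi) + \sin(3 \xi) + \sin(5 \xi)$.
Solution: Using separation of variables $u = X(\xi)T(\tau)$:
Eigenfunctions: $\sin(n\xi)$, $n = 1, 2, 3, \ldots$
General solution: $u(\xi, \tau) = \sum c_n \sin(n\xi) e^{-2n^2 \tau}$
Matching $u(\xi,0) = -2 \sin(\xi) + \sin(3 \xi) + \sin(5 \xi)$ term by term: $c_1=-2, c_3=1, c_5=1$.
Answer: $u(\xi, \tau) = -2 e^{-2 \tau} \sin(\xi) + e^{-18 \tau} \sin(3 \xi) + e^{-50 \tau} \sin(5 \xi)$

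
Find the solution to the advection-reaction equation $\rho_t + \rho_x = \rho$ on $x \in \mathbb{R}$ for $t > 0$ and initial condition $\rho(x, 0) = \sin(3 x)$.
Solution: Substitute $\rho = e^{t}u$.
Then $\rho_t = e^{t}(u_t + u)$, $\rho_x = e^{t}u_x$; substituting and dividing by $e^{t}$, the lower-order terms cancel: $u_t + u_x = 0$ (standard advection equation).
Data for $u$: $u(x,0) = \rho(x,0) = \sin(3 x)$.
By characteristics ($dx/dt = 1$), $u(x,t) = f(x - t)$ with $f = u( \cdot , 0)$.
So $u(x,t) = - \sin(3 t - 3 x)$, and $\rho(x,t) = e^{t}u(x,t)$.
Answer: $\rho(x, t) = - e^{t} \sin(3 t - 3 x)$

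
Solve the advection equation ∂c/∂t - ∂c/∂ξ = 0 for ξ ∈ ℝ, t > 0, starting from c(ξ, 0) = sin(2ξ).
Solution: By characteristics (dξ/dt = -1), c(ξ,t) = f(ξ + t) with f = c(·, 0).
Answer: c(ξ, t) = sin(2t + 2ξ)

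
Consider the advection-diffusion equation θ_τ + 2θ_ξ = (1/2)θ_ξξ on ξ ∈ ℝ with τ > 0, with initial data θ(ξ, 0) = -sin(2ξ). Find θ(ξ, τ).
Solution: Change to a moving frame: let η = ξ - 2τ, σ = τ and write θ(ξ,τ) = u(η,σ).
By the chain rule θ_τ = u_σ - 2u_η, θ_ξ = u_η, θ_ξξ = u_ηη.
Then θ_τ + 2θ_ξ = u_σ: the advection term cancels and the PDE becomes the heat equation u_σ = (1/2)u_ηη on η ∈ ℝ.
Initial data: u(η,0) = θ(η,0) = -sin(2η).
On η ∈ ℝ each mode satisfies (sin(nη))″ = -n² sin(nη), so exp(-n²σ/2) sin(nη) solves the heat equation; by superposition u(η,σ) = Σ c_n exp(-n²σ/2) sin(nη).
Reading off the coefficients: c_2=-1, so u(η,σ) = -exp(-2σ)sin(2η).
Substituting back η = ξ - 2τ, σ = τ: θ(ξ,τ) = u(ξ - 2τ, τ).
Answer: θ(ξ, τ) = -exp(-2τ)sin(2ξ - 4τ)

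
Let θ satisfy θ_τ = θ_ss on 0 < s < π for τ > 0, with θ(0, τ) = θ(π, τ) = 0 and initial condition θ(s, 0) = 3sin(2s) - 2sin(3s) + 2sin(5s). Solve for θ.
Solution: Using separation of variables θ = X(s)G(τ):
Eigenfunctions: sin(ns), n = 1, 2, 3, ...
General solution: θ(s, τ) = Σ c_n sin(ns) exp(-n² τ)
Matching θ(s,0) = 3sin(2s) - 2sin(3s) + 2sin(5s) term by term: c_2=3, c_3=-2, c_5=2.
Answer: θ(s, τ) = 3exp(-4τ)sin(2s) - 2exp(-9τ)sin(3s) + 2exp(-25τ)sin(5s)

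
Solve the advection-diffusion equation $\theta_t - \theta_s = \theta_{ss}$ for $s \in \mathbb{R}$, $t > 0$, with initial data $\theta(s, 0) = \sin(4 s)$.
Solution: Moving frame: $\eta = s + t$, $\sigma = t$, $\theta = u(\eta,\sigma)$, so $\theta_t = u_{\sigma} + u_{\eta}$ and $\theta_{ss} = u_{\eta\eta}$.
Hence $\theta_t - \theta_s = u_{\sigma}$ and the PDE becomes the heat equation $u_{\sigma} = u_{\eta\eta}$ on $\eta \in \mathbb{R}$.
Initial data: $u(\eta,0) = \theta(\eta,0) = \sin(4 \eta)$. Each mode $\sin(n\eta)$ decays as $e^{-n^2\sigma}$ on $\mathbb{R}$, so $u(\eta,\sigma) = \sum c_n e^{-n^2\sigma} \sin(n\eta)$ with $c_4=1$: $u(\eta,\sigma) = e^{-16 \sigma} \sin(4 \eta)$.
Substituting back: $\theta(s,t) = u(s + t, t)$.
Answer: $\theta(s, t) = e^{-16 t} \sin(4 s + 4 t)$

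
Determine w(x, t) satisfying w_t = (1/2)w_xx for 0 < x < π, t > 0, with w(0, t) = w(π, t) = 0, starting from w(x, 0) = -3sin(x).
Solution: Separating variables: w = Σ c_n exp(-n²t/2) sin(nx). From w(x,0) = -3sin(x): c_1=-3.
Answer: w(x, t) = -3exp(-t/2)sin(x)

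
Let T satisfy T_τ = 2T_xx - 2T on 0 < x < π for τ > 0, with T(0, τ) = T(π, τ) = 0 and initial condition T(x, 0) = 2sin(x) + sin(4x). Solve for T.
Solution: Substitute T = exp(-2τ)u, i.e. u = exp(2τ)T.
By the product rule, T_τ = exp(-2τ)(u_τ - 2u), T_xx = exp(-2τ)u_xx.
Substituting into the PDE and dividing by exp(-2τ): u_τ - 2u = 2u_xx - 2u.
The lower-order terms cancel, leaving the standard heat equation u_τ = 2u_xx.
Initial data for u: u(x,0) = T(x,0) = 2sin(x) + sin(4x). The boundary conditions carry over: u(0,τ) = u(π,τ) = 0.
Solve for u:
  Using separation of variables u = X(x)G(τ):
  Eigenfunctions: sin(nx), n = 1, 2, 3, ...
  General solution: u(x, τ) = Σ c_n sin(nx) exp(-2n² τ)
  Matching u(x,0) = 2sin(x) + sin(4x) term by term: c_1=2, c_4=1.
Hence u(x,τ) = 2exp(-2τ)sin(x) + exp(-32τ)sin(4x).
Transform back: T(x,τ) = exp(-2τ)u(x,τ).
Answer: T(x, τ) = 2exp(-4τ)sin(x) + exp(-34τ)sin(4x)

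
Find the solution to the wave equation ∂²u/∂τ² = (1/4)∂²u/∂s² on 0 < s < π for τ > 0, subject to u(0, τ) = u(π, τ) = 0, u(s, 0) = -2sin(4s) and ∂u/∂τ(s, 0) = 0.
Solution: Separating variables: u = Σ [A_n cos(ω_n τ) + B_n sin(ω_n τ)] sin(ns), ω_n = n/2. From ICs: A_4=-2.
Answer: u(s, τ) = -2sin(4s)cos(2τ)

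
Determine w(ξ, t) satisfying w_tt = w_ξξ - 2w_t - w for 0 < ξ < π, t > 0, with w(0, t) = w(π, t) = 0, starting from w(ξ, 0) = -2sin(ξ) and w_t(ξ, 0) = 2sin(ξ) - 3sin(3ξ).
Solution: Substitute w = exp(-t)u.
Then w_t = exp(-t)(u_t - u), w_tt = exp(-t)(u_tt - 2u_t + u), w_ξξ = exp(-t)u_ξξ; substituting and dividing by exp(-t), the lower-order terms cancel: u_tt = u_ξξ (standard wave equation).
Data for u: u(ξ,0) = w(ξ,0) = -2sin(ξ); u_t(ξ,0) = w_t(ξ,0) + w(ξ,0) = -3sin(3ξ). The boundary conditions carry over: u(0,t) = u(π,t) = 0.
Separating variables: u = Σ [A_n cos(ω_n t) + B_n sin(ω_n t)] sin(nξ), ω_n = n. From ICs (B_n = velocity coefficient / ω_n): A_1=-2, B_3=-1.
So u(ξ,t) = -sin(3t)sin(3ξ) - 2sin(ξ)cos(t), and w(ξ,t) = exp(-t)u(ξ,t).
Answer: w(ξ, t) = -exp(-t)sin(3t)sin(3ξ) - 2exp(-t)sin(ξ)cos(t)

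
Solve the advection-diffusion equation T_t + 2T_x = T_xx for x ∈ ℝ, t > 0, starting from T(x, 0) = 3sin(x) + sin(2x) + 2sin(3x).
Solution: Change to a moving frame: let η = x - 2t, σ = t and write T(x,t) = u(η,σ).
By the chain rule T_t = u_σ - 2u_η, T_x = u_η, T_xx = u_ηη.
Then T_t + 2T_x = u_σ: the advection term cancels and the PDE becomes the heat equation u_σ = u_ηη on η ∈ ℝ.
Initial data: u(η,0) = T(η,0) = 3sin(η) + sin(2η) + 2sin(3η).
On η ∈ ℝ each mode satisfies (sin(nη))″ = -n² sin(nη), so exp(-n²σ) sin(nη) solves the heat equation; by superposition u(η,σ) = Σ c_n exp(-n²σ) sin(nη).
Reading off the coefficients: c_1=3, c_2=1, c_3=2, so u(η,σ) = 3exp(-σ)sin(η) + exp(-4σ)sin(2η) + 2exp(-9σ)sin(3η).
Substituting back η = x - 2t, σ = t: T(x,t) = u(x - 2t, t).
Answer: T(x, t) = -3exp(-t)sin(2t - x) - exp(-4t)sin(4t - 2x) - 2exp(-9t)sin(6t - 3x)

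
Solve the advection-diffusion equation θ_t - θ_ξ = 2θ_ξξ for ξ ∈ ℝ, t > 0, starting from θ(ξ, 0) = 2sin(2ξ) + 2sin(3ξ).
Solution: Moving frame: η = ξ + t, σ = t, θ = u(η,σ), so θ_t = u_σ + u_η and θ_ξξ = u_ηη.
Hence θ_t - θ_ξ = u_σ and the PDE becomes the heat equation u_σ = 2u_ηη on η ∈ ℝ.
Initial data: u(η,0) = θ(η,0) = 2sin(2η) + 2sin(3η). Each mode sin(nη) decays as exp(-2n²σ) on ℝ, so u(η,σ) = Σ c_n exp(-2n²σ) sin(nη) with c_2=2, c_3=2: u(η,σ) = 2exp(-8σ)sin(2η) + 2exp(-18σ)sin(3η).
Substituting back: θ(ξ,t) = u(ξ + t, t).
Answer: θ(ξ, t) = 2exp(-8t)sin(2t + 2ξ) + 2exp(-18t)sin(3t + 3ξ)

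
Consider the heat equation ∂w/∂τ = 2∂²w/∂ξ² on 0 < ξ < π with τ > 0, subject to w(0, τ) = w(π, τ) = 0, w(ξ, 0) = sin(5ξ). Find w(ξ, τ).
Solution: Using separation of variables w = X(ξ)T(τ):
Eigenfunctions: sin(nξ), n = 1, 2, 3, ...
General solution: w(ξ, τ) = Σ c_n sin(nξ) exp(-2n² τ)
Matching w(ξ,0) = sin(5ξ) term by term: c_5=1.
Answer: w(ξ, τ) = exp(-50τ)sin(5ξ)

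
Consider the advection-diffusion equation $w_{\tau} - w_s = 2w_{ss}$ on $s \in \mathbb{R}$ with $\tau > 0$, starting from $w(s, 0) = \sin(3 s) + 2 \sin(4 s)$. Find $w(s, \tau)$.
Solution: Change to a moving frame: let $\eta = s + \tau$, $\sigma = \tau$ and write $w(s,\tau) = u(\eta,\sigma)$.
By the chain rule $w_{\tau} = u_{\sigma} + u_{\eta}$, $w_s = u_{\eta}$, $w_{ss} = u_{\eta\eta}$.
Then $w_{\tau} - w_s = u_{\sigma}$: the advection term cancels and the PDE becomes the heat equation $u_{\sigma} = 2u_{\eta\eta}$ on $\eta \in \mathbb{R}$.
Initial data: $u(\eta,0) = w(\eta,0) = \sin(3 \eta) + 2 \sin(4 \eta)$.
On $\eta \in \mathbb{R}$ each mode satisfies $(\sin(n\eta))'' = -n^2 \sin(n\eta)$, so $e^{-2n^2\sigma} \sin(n\eta)$ solves the heat equation; by superposition $u(\eta,\sigma) = \sum c_n e^{-2n^2\sigma} \sin(n\eta)$.
Reading off the coefficients: $c_3=1, c_4=2$, so $u(\eta,\sigma) = e^{-18 \sigma} \sin(3 \eta) + 2 e^{-32 \sigma} \sin(4 \eta)$.
Substituting back $\eta = s + \tau$, $\sigma = \tau$: $w(s,\tau) = u(s + \tau, \tau)$.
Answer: $w(s, \tau) = e^{-18 \tau} \sin(3 \tau + 3 s) + 2 e^{-32 \tau} \sin(4 \tau + 4 s)$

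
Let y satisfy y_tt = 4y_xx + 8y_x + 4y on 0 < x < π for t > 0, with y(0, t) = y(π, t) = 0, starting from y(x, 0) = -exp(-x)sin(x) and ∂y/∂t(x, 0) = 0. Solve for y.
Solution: Substitute y = exp(-x)u, i.e. u = exp(x)y.
By the product rule, y_x = exp(-x)(u_x - u), y_xx = exp(-x)(u_xx - 2u_x + u), y_tt = exp(-x)u_tt.
Substituting into the PDE and dividing by exp(-x): u_tt = 4(u_xx - 2u_x + u) + 8(u_x - u) + 4u.
The lower-order terms cancel, leaving the standard wave equation u_tt = 4u_xx.
Initial data for u: u(x,0) = exp(x)y(x,0) = -sin(x); u_t(x,0) = exp(x)y_t(x,0) = 0. The boundary conditions carry over: u(0,t) = u(π,t) = 0.
Solve for u:
  Using separation of variables u = X(x)T(t):
  Eigenfunctions: sin(nx), n = 1, 2, 3, ...
  General solution: u(x, t) = Σ [A_n cos(2n t) + B_n sin(2n t)] sin(nx)
  From u(x,0) = -sin(x): A_1=-1. From u_t(x,0) = 0: all B_n = 0.
Hence u(x,t) = -sin(x)cos(2t).
Transform back: y(x,t) = exp(-x)u(x,t).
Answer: y(x, t) = -exp(-x)sin(x)cos(2t)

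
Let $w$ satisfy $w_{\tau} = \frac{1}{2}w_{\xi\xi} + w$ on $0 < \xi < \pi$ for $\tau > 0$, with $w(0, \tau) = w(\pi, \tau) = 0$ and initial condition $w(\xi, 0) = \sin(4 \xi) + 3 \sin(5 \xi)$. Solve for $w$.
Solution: Substitute $w = e^{\tau}u$, i.e. $u = e^{-\tau}w$.
By the product rule, $w_{\tau} = e^{\tau}(u_{\tau} + u)$, $w_{\xi\xi} = e^{\tau}u_{\xi\xi}$.
Substituting into the PDE and dividing by $e^{\tau}$: $u_{\tau} + u = \frac{1}{2}u_{\xi\xi} + u$.
The lower-order terms cancel, leaving the standard heat equation $u_{\tau} = \frac{1}{2}u_{\xi\xi}$.
Initial data for $u$: $u(\xi,0) = w(\xi,0) = \sin(4 \xi) + 3 \sin(5 \xi)$. The boundary conditions carry over: $u(0,\tau) = u(\pi,\tau) = 0$.
Solve for $u$:
  Using separation of variables $u = X(\xi)T(\tau)$:
  Eigenfunctions: $\sin(n\xi)$, $n = 1, 2, 3, \ldots$
  General solution: $u(\xi, \tau) = \sum c_n \sin(n\xi) e^{-n^2 \tau/2}$
  Matching $u(\xi,0) = \sin(4 \xi) + 3 \sin(5 \xi)$ term by term: $c_4=1, c_5=3$.
Hence $u(\xi,\tau) = e^{-8 \tau} \sin(4 \xi) + 3 e^{-25 \tau/2} \sin(5 \xi)$.
Transform back: $w(\xi,\tau) = e^{\tau}u(\xi,\tau)$.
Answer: $w(\xi, \tau) = e^{-7 \tau} \sin(4 \xi) + 3 e^{-23 \tau/2} \sin(5 \xi)$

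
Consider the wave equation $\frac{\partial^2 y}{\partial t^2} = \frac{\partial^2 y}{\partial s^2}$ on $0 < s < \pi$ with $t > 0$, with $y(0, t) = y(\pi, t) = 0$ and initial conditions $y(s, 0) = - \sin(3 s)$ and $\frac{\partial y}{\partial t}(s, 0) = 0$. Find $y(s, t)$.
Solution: Separating variables: $y = \sum [A_n \cos(\omega_n t) + B_n \sin(\omega_n t)] \sin(ns)$, $\omega_n = n$. From ICs: $A_3=-1$.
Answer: $y(s, t) = - \sin(3 s) \cos(3 t)$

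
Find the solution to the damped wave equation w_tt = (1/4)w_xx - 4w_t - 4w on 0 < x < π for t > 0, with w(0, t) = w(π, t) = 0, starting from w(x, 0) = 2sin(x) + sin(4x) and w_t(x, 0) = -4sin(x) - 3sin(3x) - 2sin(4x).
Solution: Substitute w = exp(-2t)u, i.e. u = exp(2t)w.
By the product rule, w_t = exp(-2t)(u_t - 2u), w_tt = exp(-2t)(u_tt - 4u_t + 4u), w_xx = exp(-2t)u_xx.
Substituting into the PDE and dividing by exp(-2t): u_tt - 4u_t + 4u = (1/4)u_xx - 4(u_t - 2u) - 4u.
The lower-order terms cancel, leaving the standard wave equation u_tt = (1/4)u_xx.
Initial data for u: u(x,0) = w(x,0) = 2sin(x) + sin(4x); u_t(x,0) = w_t(x,0) + 2w(x,0) = -3sin(3x). The boundary conditions carry over: u(0,t) = u(π,t) = 0.
Solve for u:
  Using separation of variables u = X(x)T(t):
  Eigenfunctions: sin(nx), n = 1, 2, 3, ...
  General solution: u(x, t) = Σ [A_n cos(n t/2) + B_n sin(n t/2)] sin(nx)
  From u(x,0) = 2sin(x) + sin(4x): A_1=2, A_4=1. From u_t(x,0) = -3sin(3x), using u_t(x,0) = Σ ω_n B_n sin(nx) with ω_n = n/2: B_3 = (-3)/(3/2) = -2.
Hence u(x,t) = -2sin(3t/2)sin(3x) + 2sin(x)cos(t/2) + sin(4x)cos(2t).
Transform back: w(x,t) = exp(-2t)u(x,t).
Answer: w(x, t) = -2exp(-2t)sin(3t/2)sin(3x) + 2exp(-2t)sin(x)cos(t/2) + exp(-2t)sin(4x)cos(2t)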